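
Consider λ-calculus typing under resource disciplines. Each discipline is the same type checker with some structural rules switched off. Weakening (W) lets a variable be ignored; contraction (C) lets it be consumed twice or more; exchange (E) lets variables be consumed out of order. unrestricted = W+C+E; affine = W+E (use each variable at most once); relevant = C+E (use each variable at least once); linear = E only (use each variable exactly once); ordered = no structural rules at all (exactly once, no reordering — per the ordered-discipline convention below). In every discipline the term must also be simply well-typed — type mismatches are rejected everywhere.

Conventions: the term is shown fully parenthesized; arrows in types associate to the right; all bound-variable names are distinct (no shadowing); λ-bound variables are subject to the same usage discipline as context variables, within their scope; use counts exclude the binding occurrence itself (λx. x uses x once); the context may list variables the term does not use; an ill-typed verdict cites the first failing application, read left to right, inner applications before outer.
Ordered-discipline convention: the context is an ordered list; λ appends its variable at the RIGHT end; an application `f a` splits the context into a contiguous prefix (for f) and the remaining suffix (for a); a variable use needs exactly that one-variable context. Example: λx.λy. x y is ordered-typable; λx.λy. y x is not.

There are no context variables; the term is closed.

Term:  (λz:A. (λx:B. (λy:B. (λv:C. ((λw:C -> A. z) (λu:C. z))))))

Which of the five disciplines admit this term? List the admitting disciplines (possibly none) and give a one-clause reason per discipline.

admitting disciplines: unrestricted
variable uses: z (bound): 2; x (bound): 0; y (bound): 0; v (bound): 0; w (bound): 0; u (bound): 0
left-to-right use order: z, z
typing: the term checks, with type A -> B -> B -> C -> A
ordered ✗ (uses contraction: z ×2; x, y, v, w, u never used (weakening))
linear ✗ (uses contraction: z ×2; x, y, v, w, u never used (weakening))
affine ✗ (uses contraction: z ×2)
relevant ✗ (x, y, v, w, u never used (weakening))
unrestricted ✓ (simply typable at A -> B -> B -> C -> A; W, C, E all held)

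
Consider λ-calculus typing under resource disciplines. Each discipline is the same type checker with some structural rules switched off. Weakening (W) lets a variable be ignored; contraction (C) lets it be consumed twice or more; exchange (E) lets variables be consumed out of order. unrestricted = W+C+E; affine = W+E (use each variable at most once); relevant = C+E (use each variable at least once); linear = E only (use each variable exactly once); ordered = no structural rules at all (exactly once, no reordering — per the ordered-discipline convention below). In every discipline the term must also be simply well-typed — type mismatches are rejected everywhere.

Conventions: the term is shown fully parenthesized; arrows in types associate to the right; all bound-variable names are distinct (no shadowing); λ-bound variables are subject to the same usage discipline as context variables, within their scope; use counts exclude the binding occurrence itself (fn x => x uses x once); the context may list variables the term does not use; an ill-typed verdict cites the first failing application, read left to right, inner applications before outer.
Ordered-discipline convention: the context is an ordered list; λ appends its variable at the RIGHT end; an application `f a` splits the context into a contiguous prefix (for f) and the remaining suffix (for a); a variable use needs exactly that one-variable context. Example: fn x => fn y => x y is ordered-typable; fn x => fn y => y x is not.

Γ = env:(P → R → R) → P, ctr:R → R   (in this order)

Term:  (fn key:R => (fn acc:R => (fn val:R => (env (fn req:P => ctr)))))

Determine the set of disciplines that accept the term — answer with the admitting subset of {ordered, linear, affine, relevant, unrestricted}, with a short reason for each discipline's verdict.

admitting disciplines: affine, unrestricted
counts: env ×1; ctr ×1; key (bound) ×0; acc (bound) ×0; val (bound) ×0; req (bound) ×0
uses in reading order: env, ctr
typing: well-typed at R → R → R → P
ordered: ✗, key, acc, val, req never used (weakening)
linear: ✗, key, acc, val, req never used (weakening)
affine: ✓, env, ctr, key, acc, val, req: no repeats, contraction unneeded
relevant: ✗, key, acc, val, req never used (weakening)
unrestricted: ✓, typability at R → R → R → P is all that's needed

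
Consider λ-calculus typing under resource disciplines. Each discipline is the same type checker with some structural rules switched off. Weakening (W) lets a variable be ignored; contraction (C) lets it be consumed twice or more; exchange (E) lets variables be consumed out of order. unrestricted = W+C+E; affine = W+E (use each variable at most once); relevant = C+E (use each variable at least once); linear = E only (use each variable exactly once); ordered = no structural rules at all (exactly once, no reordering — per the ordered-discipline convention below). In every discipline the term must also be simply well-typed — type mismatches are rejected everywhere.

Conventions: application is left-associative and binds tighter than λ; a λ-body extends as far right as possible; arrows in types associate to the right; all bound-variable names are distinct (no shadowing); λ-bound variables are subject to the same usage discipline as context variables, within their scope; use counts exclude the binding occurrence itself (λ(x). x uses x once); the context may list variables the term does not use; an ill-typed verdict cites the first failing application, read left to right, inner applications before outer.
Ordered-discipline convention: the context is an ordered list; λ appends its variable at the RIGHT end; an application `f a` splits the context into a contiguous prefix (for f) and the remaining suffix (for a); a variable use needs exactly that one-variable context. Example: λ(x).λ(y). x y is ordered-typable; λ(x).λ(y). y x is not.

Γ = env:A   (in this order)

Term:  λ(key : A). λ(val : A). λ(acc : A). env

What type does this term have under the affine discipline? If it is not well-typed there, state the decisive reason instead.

term : A -> A -> A -> A
counts: env=1; key (λ-bound)=0; val (λ-bound)=0; acc (λ-bound)=0
uses in reading order: env
typing: ✓ — A -> A -> A -> A
per-discipline verdicts: ordered ✗; linear ✗; affine ✓; relevant ✗; unrestricted ✓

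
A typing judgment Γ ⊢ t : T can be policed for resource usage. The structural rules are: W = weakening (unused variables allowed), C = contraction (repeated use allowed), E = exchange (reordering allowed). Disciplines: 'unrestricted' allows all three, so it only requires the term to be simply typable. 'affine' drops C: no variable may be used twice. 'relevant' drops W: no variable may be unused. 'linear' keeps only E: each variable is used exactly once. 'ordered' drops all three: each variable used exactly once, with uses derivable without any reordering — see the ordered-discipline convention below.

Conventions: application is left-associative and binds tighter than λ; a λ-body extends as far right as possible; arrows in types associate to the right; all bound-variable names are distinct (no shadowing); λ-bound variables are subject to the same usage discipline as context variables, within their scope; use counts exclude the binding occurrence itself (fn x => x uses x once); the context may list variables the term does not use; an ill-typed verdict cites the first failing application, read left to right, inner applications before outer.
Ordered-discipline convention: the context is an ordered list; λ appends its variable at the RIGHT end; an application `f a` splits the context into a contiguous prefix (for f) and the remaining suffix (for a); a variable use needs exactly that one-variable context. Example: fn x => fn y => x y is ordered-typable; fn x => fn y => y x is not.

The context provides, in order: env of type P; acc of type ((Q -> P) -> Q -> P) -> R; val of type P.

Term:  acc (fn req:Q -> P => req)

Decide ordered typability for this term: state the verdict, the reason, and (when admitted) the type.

no — unused: env, val — weakening required
variable uses: env ×0; acc ×1; val ×0; req (bound) ×1
use order (left to right): acc, req
typing: the term checks, with type R
all disciplines: ordered ✗ | linear ✗ | affine ✓ | relevant ✗ | unrestricted ✓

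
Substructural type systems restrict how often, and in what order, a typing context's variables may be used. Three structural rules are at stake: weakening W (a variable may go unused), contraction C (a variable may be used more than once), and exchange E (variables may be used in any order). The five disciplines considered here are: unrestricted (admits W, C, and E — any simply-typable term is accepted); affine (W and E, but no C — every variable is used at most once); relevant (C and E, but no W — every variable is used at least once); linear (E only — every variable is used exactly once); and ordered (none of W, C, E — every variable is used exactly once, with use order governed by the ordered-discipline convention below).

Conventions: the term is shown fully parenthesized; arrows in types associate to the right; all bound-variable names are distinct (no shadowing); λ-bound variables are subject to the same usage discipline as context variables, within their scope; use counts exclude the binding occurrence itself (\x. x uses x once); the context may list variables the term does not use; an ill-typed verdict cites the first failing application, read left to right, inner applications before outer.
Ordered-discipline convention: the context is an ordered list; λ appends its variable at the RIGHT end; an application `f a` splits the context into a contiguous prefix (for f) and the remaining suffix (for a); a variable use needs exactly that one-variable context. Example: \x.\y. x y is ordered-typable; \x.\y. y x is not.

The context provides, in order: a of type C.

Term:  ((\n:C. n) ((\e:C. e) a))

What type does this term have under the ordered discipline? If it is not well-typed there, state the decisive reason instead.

term : C
counts: a ×1, n (λ-bound) ×1, e (λ-bound) ×1
uses in reading order: n, e, a
typing: well-typed — term : C
across the five disciplines: ordered ✓, linear ✓, affine ✓, relevant ✓, unrestricted ✓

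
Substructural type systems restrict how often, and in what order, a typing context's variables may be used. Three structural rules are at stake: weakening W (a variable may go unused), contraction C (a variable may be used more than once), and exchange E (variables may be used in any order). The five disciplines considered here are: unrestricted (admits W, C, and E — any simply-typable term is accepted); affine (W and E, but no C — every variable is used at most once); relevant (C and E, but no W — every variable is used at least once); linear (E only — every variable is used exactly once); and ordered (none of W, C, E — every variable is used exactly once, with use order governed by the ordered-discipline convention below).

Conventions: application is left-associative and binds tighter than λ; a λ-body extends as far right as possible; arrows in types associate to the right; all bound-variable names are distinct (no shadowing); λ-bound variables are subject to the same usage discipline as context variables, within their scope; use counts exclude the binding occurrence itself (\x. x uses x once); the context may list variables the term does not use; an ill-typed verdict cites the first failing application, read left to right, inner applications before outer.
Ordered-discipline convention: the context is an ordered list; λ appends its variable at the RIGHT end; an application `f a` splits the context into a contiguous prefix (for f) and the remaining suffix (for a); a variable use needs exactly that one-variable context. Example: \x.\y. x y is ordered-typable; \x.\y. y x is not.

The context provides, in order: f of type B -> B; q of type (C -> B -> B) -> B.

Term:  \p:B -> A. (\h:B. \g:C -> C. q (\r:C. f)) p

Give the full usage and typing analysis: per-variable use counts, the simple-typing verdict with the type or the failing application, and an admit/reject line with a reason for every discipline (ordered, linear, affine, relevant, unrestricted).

use counts: f: 1×, q: 1×, p (λ-bound): 1×, h (λ-bound): 0×, g (λ-bound): 0×, r (λ-bound): 0×
order of uses: q, f, p
typing: ill-typed: argument of type B -> A where B is required
ordered: ✗ — not simply typable
linear: ✗ — fails simple typing
affine: ✗ — a type mismatch blocks all five
relevant: ✗ — the type mismatch rejects it
unrestricted: ✗ — not simply typable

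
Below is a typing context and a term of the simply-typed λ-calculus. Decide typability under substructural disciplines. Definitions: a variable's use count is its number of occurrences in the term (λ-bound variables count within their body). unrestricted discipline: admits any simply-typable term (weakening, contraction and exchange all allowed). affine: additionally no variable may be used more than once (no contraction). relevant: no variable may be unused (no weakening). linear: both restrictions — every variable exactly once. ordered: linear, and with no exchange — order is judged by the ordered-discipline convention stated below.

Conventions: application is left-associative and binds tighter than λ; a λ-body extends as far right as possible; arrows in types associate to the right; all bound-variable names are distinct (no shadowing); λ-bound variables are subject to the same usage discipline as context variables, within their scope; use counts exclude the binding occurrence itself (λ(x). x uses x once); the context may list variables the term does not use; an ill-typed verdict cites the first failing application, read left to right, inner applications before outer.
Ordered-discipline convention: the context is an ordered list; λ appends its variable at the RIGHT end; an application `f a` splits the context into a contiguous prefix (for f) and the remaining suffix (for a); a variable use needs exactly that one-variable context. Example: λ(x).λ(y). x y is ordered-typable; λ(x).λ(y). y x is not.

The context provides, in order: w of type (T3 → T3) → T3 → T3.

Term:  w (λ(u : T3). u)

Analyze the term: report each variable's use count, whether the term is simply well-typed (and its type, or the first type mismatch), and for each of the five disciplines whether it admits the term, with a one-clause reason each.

usage: w ×1; u (bound) ×1
order of uses: w, u
typing: the term checks, with type T3 → T3
ordered: ✓ — one use each (w, u); ordered split holds
linear: ✓ — each of w, u used exactly once
affine: ✓ — at most one use each (w, u)
relevant: ✓ — none of w, u goes unused
unrestricted: ✓ — type-checks (T3 → T3) and nothing is barred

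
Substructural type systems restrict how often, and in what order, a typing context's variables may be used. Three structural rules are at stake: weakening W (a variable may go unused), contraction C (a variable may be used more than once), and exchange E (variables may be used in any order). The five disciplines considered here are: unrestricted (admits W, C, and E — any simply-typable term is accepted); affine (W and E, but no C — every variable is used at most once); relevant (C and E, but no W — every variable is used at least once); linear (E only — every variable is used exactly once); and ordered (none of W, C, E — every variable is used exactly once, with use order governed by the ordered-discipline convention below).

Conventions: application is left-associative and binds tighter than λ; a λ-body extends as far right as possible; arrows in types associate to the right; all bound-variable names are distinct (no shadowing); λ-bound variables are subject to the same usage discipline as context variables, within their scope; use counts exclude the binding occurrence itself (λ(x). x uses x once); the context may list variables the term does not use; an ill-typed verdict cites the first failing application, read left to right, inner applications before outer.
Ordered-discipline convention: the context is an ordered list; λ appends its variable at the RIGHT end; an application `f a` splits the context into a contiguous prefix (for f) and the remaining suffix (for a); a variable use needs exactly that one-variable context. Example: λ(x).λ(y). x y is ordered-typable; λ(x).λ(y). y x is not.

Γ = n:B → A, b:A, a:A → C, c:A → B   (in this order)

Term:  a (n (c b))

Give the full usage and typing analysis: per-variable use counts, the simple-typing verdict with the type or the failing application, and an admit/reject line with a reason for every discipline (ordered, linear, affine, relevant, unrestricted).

usage: n=1; b=1; a=1; c=1
left-to-right use order: a, n, c, b
typing: well-typed — term : C
ordered: ✗ — use order a, n, c, b needs exchange
linear: ✓ — single use per variable (n, b, a, c)
affine: ✓ — n, b, a, c: no repeats, contraction unneeded
relevant: ✓ — at least one use each (n, b, a, c)
unrestricted: ✓ — typability at C is all that's needed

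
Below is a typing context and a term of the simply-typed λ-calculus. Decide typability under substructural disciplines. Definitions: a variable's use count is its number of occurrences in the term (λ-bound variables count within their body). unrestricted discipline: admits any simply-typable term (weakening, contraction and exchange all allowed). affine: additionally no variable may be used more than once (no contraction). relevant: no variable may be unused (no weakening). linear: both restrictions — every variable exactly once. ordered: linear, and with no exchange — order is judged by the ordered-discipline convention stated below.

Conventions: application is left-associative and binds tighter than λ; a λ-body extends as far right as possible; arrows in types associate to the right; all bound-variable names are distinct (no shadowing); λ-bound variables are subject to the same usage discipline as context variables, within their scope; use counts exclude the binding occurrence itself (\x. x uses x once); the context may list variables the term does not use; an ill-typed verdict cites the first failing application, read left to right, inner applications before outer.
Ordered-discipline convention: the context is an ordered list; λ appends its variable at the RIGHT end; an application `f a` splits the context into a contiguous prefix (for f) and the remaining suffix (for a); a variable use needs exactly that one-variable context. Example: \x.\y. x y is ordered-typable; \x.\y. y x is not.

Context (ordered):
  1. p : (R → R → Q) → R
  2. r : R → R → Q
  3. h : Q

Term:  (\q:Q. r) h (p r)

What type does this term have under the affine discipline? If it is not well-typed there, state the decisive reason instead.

not well-typed under affine — repeated use of r ×2
usage: p: 1; r: 2; h: 1; q (λ-bound): 0
uses in reading order: r, h, p, r
typing: well-typed — term : R → Q
across the five disciplines: ordered ✗; linear ✗; affine ✗; relevant ✗; unrestricted ✓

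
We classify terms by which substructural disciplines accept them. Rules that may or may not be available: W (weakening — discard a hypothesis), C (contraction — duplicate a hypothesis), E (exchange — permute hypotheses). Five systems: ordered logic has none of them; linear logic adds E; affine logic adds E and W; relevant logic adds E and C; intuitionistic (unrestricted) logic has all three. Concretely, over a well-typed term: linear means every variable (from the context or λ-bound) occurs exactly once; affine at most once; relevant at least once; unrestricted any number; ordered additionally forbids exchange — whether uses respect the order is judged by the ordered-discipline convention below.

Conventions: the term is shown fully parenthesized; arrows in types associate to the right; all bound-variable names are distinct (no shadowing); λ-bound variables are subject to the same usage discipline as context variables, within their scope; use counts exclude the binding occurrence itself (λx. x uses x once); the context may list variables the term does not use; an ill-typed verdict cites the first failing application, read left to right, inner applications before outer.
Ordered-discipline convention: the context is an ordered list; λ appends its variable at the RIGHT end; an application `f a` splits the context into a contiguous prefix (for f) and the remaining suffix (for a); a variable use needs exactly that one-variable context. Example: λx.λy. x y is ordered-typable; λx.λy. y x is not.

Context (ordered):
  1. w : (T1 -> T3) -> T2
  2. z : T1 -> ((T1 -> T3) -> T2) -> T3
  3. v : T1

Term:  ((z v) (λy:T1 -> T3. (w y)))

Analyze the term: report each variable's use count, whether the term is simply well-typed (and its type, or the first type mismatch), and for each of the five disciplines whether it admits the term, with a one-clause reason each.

use counts: w ×1, z ×1, v ×1, y (bound) ×1
use order (left to right): z, v, w, y
typing: well-typed at T3
ordered ✗ (no contiguous prefix/suffix split fits z, v, w, y)
linear ✓ (each of w, z, v, y used exactly once)
affine ✓ (none of w, z, v, y used more than once)
relevant ✓ (none of w, z, v, y goes unused)
unrestricted ✓ (well-typed at T3; no restrictions here)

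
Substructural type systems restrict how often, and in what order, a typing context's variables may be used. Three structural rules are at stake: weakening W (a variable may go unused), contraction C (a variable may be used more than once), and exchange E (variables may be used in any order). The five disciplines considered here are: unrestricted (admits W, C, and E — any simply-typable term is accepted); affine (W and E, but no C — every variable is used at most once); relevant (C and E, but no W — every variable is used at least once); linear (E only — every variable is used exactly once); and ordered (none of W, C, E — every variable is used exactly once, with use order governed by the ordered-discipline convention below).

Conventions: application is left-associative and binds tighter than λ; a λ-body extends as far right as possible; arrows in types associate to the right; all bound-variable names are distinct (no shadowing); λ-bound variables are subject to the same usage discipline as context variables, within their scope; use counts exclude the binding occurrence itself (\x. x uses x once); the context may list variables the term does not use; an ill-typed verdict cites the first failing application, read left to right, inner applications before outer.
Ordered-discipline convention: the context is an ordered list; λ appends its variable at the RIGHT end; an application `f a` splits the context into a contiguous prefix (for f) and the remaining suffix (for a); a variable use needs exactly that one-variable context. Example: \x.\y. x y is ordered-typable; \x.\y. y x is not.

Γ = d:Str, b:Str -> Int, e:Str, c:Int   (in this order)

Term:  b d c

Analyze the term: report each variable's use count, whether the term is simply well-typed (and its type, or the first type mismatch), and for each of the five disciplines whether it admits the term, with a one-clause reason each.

counts: d=1, b=1, e=0, c=1
order of uses: b, d, c
typing: ill-typed: can't apply a value of type Int
ordered: ✗, not simply typable
linear: ✗, fails simple typing
affine: ✗, a type mismatch blocks all five
relevant: ✗, the type mismatch rejects it
unrestricted: ✗, not simply typable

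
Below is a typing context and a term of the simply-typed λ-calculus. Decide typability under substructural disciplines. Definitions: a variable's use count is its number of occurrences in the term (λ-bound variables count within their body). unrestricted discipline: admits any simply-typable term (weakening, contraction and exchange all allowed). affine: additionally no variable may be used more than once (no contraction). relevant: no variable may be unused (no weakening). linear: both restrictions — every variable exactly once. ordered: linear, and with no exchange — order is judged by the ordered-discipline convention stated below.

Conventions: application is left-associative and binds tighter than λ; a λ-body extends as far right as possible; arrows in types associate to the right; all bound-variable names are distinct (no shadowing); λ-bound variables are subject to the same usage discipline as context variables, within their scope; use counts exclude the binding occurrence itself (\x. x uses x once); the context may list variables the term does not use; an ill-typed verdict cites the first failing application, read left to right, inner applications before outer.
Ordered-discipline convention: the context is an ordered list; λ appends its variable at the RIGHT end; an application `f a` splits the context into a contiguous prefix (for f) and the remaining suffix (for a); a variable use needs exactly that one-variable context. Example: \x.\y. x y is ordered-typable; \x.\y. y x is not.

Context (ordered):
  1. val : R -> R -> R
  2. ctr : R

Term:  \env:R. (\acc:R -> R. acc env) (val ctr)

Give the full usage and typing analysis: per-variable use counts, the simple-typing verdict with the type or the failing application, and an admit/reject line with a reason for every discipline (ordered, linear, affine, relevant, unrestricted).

counts: val ×1; ctr ×1; env [bound] ×1; acc [bound] ×1
left-to-right use order: acc, env, val, ctr
typing: well-typed at R -> R
ordered: ✗ — no ordered split (uses run acc, env, val, ctr)
linear: ✓ — single use per variable (val, ctr, env, acc)
affine: ✓ — no duplicate uses among val, ctr, env, acc
relevant: ✓ — at least one use each (val, ctr, env, acc)
unrestricted: ✓ — simply typable at R -> R; W, C, E all held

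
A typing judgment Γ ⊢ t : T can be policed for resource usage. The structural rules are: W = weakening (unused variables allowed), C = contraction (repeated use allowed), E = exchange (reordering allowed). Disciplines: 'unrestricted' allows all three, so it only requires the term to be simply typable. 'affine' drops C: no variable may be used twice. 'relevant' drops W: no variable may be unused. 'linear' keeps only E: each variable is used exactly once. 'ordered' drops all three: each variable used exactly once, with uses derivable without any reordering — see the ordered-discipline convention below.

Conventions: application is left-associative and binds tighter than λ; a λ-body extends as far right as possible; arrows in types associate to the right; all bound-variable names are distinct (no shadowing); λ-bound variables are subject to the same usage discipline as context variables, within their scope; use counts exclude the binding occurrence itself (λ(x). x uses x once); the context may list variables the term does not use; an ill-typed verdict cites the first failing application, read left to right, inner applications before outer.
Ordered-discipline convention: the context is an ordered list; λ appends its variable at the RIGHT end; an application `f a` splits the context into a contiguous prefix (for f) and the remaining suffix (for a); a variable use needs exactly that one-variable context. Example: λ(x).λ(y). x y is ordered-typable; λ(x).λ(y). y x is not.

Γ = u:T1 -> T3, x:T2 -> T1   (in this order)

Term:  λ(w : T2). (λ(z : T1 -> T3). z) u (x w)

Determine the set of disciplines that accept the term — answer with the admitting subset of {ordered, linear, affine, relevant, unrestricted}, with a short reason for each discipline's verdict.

admitted by: ordered, linear, affine, relevant, unrestricted
usage: u ×1, x ×1, w (bound) ×1, z (bound) ×1
left-to-right use order: z, u, x, w
typing: well-typed at T2 -> T3
ordered ✓ (one use each (u, x, w, z); ordered split holds)
linear ✓ (exactly-once usage across u, x, w, z)
affine ✓ (no duplicate uses among u, x, w, z)
relevant ✓ (at least one use each (u, x, w, z))
unrestricted ✓ (simply typable at T2 -> T3; W, C, E all held)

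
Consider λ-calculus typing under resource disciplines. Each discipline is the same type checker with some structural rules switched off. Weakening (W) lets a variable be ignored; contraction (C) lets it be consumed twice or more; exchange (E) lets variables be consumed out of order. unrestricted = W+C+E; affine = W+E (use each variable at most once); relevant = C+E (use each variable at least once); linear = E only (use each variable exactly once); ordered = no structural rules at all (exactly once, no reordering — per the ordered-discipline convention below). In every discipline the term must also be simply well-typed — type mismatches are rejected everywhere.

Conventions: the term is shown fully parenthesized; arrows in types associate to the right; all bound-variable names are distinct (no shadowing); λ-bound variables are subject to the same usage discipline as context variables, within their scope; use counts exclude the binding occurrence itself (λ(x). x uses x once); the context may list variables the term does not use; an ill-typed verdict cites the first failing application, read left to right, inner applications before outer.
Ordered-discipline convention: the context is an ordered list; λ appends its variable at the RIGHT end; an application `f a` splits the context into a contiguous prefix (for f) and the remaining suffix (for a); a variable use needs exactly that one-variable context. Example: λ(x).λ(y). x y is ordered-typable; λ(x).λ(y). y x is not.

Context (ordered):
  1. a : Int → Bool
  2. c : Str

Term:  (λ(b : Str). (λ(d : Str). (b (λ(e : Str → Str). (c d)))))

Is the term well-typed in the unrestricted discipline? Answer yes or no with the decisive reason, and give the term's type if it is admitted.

no — fails simple typing
usage: a=0, c=1, b (λ-bound)=1, d (λ-bound)=1, e (λ-bound)=0
uses in reading order: b, c, d
typing: ill-typed: can't apply a value of type Str
per-discipline verdicts: ordered ✗; linear ✗; affine ✗; relevant ✗; unrestricted ✗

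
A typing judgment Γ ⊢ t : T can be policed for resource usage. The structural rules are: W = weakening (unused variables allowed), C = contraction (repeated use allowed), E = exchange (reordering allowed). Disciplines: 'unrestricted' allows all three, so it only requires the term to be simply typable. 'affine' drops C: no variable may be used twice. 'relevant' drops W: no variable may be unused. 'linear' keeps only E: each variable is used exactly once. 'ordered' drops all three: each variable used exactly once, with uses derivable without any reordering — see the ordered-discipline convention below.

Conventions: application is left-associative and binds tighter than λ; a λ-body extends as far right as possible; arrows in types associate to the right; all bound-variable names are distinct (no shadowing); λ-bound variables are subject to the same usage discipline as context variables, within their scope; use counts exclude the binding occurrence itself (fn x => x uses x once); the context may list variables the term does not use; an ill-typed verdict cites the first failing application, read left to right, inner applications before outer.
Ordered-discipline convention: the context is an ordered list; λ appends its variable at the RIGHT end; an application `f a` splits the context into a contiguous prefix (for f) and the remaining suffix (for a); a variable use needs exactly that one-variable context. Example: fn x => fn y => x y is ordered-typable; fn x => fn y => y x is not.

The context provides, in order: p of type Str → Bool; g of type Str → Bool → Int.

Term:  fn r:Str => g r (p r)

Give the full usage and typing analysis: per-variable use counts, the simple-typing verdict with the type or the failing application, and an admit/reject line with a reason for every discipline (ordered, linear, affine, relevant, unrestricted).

use counts: p=1; g=1; r [bound]=2
left-to-right use order: g, r, p, r
typing: ✓ — Str → Int
ordered: ✗, repeated use of r ×2
linear: ✗, repeated use of r ×2
affine: ✗, repeated use of r ×2
relevant: ✓, at least one use each (p, g, r)
unrestricted: ✓, simply typable at Str → Int; W, C, E all held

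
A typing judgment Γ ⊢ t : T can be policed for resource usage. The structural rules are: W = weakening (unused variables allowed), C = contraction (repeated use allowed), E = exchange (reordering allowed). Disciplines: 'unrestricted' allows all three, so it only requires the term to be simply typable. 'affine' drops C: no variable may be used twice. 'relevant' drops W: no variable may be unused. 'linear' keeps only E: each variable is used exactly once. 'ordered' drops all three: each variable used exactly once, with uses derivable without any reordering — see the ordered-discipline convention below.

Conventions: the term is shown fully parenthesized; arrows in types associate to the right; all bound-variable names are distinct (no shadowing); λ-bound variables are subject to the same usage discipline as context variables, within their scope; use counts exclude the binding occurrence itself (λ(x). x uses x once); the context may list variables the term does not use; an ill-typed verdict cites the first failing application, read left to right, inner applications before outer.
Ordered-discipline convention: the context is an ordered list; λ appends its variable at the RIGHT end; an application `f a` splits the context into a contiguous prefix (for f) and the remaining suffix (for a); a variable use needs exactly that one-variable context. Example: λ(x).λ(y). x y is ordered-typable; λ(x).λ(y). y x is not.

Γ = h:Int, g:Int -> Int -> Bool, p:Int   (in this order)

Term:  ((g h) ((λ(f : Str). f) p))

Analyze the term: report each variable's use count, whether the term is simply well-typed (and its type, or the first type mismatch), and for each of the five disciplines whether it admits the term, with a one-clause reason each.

variable uses: h: 1×, g: 1×, p: 1×, f [bound]: 1×
left-to-right use order: g, h, f, p
typing: ill-typed: an application expects Str but receives Int
ordered ✗ (fails simple typing)
linear ✗ (a type mismatch blocks all five)
affine ✗ (the type mismatch rejects it)
relevant ✗ (not simply typable)
unrestricted ✗ (fails simple typing)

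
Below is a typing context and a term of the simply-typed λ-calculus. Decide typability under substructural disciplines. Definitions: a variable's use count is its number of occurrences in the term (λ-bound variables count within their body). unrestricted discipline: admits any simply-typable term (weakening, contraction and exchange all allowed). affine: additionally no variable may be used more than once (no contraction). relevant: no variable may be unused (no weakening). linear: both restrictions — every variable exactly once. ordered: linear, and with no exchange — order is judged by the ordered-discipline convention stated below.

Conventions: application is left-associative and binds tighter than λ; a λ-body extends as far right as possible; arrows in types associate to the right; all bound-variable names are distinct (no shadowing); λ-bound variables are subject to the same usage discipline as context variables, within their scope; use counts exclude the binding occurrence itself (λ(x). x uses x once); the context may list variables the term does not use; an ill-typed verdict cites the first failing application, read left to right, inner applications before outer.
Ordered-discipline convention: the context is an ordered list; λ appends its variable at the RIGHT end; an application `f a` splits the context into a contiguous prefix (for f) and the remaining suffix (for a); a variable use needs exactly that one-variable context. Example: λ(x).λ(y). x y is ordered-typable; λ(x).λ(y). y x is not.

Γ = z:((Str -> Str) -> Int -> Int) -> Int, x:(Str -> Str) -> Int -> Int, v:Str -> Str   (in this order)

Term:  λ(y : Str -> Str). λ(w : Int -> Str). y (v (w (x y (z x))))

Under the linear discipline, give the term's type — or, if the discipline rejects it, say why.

not well-typed under linear — needs contraction — x ×2, y ×2
counts: z ×1; x ×2; v ×1; y [bound] ×2; w [bound] ×1
left-to-right use order: y, v, w, x, y, z, x
typing: ✓ — (Str -> Str) -> (Int -> Str) -> Str
per-discipline verdicts: ordered ✗ | linear ✗ | affine ✗ | relevant ✓ | unrestricted ✓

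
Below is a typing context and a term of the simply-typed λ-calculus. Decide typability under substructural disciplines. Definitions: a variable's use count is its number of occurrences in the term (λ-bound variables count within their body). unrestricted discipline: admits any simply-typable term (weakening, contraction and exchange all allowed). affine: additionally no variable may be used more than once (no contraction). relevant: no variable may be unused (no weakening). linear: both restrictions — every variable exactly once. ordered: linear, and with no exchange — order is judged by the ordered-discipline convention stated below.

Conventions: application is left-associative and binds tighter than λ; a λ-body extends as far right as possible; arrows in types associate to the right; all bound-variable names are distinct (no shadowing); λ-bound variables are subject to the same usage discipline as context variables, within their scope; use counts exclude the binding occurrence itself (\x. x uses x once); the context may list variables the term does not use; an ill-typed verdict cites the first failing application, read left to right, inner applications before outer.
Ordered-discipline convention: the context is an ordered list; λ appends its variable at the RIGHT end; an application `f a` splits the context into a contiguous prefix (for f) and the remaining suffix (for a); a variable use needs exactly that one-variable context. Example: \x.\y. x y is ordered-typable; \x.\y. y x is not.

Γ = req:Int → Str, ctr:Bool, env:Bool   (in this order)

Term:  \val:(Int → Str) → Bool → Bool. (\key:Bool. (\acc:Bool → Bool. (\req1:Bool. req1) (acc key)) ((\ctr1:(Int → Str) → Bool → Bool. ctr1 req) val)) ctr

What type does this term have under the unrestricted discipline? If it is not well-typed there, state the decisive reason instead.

term : ((Int → Str) → Bool → Bool) → Bool
variable uses: req: 1×; ctr: 1×; env: 0×; val (λ-bound): 1×; key (λ-bound): 1×; acc (λ-bound): 1×; req1 (λ-bound): 1×; ctr1 (λ-bound): 1×
use order (left to right): req1, acc, key, ctr1, req, val, ctr
typing: well-typed at ((Int → Str) → Bool → Bool) → Bool
per-discipline verdicts: ordered ✗, linear ✗, affine ✓, relevant ✗, unrestricted ✓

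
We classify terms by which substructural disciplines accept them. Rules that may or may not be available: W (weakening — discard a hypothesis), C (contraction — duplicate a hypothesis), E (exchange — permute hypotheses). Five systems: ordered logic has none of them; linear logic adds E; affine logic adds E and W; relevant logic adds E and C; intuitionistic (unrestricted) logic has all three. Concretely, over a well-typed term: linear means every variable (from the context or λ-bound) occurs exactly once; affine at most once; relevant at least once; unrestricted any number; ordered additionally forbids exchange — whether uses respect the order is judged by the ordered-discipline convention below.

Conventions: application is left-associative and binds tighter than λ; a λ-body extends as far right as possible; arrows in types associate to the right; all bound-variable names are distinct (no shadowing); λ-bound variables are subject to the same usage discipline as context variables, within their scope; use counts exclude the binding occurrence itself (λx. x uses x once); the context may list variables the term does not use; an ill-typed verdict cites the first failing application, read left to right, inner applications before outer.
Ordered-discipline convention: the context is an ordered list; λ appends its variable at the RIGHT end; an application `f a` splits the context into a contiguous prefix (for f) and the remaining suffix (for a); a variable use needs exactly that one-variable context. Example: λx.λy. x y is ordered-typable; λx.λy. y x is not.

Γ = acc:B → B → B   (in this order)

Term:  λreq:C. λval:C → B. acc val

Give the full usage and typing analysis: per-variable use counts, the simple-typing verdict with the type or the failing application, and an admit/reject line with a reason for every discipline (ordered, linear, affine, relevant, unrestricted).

use counts: acc=1, req (bound)=0, val (bound)=1
uses in reading order: acc, val
typing: ill-typed: an argument C → B mismatches the expected B
ordered: ✗ — not simply typable
linear: ✗ — fails simple typing
affine: ✗ — a type mismatch blocks all five
relevant: ✗ — the type mismatch rejects it
unrestricted: ✗ — not simply typable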